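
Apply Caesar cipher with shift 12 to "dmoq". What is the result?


Caesar cipher: shift "dmoq" by 12
  'd' (pos 3) + 12 = pos 15 = 'p'
  'm' (pos 12) + 12 = pos 24 = 'y'
  'o' (pos 14) + 12 = pos 0 = 'a'
  'q' (pos 16) + 12 = pos 2 = 'c'
Result: pyac

pyac


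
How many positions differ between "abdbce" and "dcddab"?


Comparing "abdbce" and "dcddab" position by position:
  Position 0: 'a' vs 'd' => DIFFER
  Position 1: 'b' vs 'c' => DIFFER
  Position 2: 'd' vs 'd' => same
  Position 3: 'b' vs 'd' => DIFFER
  Position 4: 'c' vs 'a' => DIFFER
  Position 5: 'e' vs 'b' => DIFFER
Positions that differ: 5

5


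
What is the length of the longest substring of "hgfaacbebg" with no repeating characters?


Input: "hgfaacbebg"
Sliding window (track last position of each char):
  Position 0 ('h'): window [0,0] length 1 -- new best
  Position 1 ('g'): window [0,1] length 2 -- new best
  Position 2 ('f'): window [0,2] length 3 -- new best
  Position 3 ('a'): window [0,3] length 4 -- new best
  Position 4 ('a'): repeat (last at 3), move window start to 4
  Position 4 ('a'): window [4,4] length 1
  Position 5 ('c'): window [4,5] length 2
  Position 6 ('b'): window [4,6] length 3
  Position 7 ('e'): window [4,7] length 4
  Position 8 ('b'): repeat (last at 6), move window start to 7
  Position 8 ('b'): window [7,8] length 2
  Position 9 ('g'): window [7,9] length 3
Longest substring with no repeats: "hgfa" with length 4

4


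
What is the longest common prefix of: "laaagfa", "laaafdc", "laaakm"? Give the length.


Words: laaagfa, laaafdc, laaakm
  Position 0: all 'l' => match
  Position 1: all 'a' => match
  Position 2: all 'a' => match
  Position 3: all 'a' => match
  Position 4: ('g', 'f', 'k') => mismatch, stop
LCP = "laaa" (length 4)

4


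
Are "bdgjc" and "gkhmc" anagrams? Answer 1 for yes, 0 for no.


Strings: "bdgjc", "gkhmc"
Sorted first:  bcdgj
Sorted second: cghkm
Differ at position 0: 'b' vs 'c' => not anagrams

0


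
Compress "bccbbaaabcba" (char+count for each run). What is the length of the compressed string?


Input: bccbbaaabcba
Runs:
  'b' x 1 => "b1"
  'c' x 2 => "c2"
  'b' x 2 => "b2"
  'a' x 3 => "a3"
  'b' x 1 => "b1"
  'c' x 1 => "c1"
  'b' x 1 => "b1"
  'a' x 1 => "a1"
Compressed: "b1c2b2a3b1c1b1a1"
Compressed length: 16

16


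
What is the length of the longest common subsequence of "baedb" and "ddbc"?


LCS of "baedb" and "ddbc"
DP table:
           d    d    b    c
      0    0    0    0    0
  b   0    0    0    1    1
  a   0    0    0    1    1
  e   0    0    0    1    1
  d   0    1    1    1    1
  b   0    1    1    2    2
LCS length = dp[5][4] = 2

2


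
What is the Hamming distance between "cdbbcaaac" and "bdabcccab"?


Comparing "cdbbcaaac" and "bdabcccab" position by position:
  Position 0: 'c' vs 'b' => differ
  Position 1: 'd' vs 'd' => same
  Position 2: 'b' vs 'a' => differ
  Position 3: 'b' vs 'b' => same
  Position 4: 'c' vs 'c' => same
  Position 5: 'a' vs 'c' => differ
  Position 6: 'a' vs 'c' => differ
  Position 7: 'a' vs 'a' => same
  Position 8: 'c' vs 'b' => differ
Total differences (Hamming distance): 5

5


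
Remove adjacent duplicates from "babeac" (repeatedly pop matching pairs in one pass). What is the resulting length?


Input: babeac
Stack-based adjacent duplicate removal:
  Read 'b': push. Stack: b
  Read 'a': push. Stack: ba
  Read 'b': push. Stack: bab
  Read 'e': push. Stack: babe
  Read 'a': push. Stack: babea
  Read 'c': push. Stack: babeac
Final stack: "babeac" (length 6)

6


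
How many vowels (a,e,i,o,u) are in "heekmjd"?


Input: heekmjd
Checking each character:
  'h' at position 0: consonant
  'e' at position 1: vowel (running total: 1)
  'e' at position 2: vowel (running total: 2)
  'k' at position 3: consonant
  'm' at position 4: consonant
  'j' at position 5: consonant
  'd' at position 6: consonant
Total vowels: 2

2


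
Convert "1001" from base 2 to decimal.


Input: "1001" in base 2
Positional expansion:
  Digit '1' (value 1) x 2^3 = 8
  Digit '0' (value 0) x 2^2 = 0
  Digit '0' (value 0) x 2^1 = 0
  Digit '1' (value 1) x 2^0 = 1
Sum = 9

9


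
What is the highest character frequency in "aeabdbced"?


Input: aeabdbced
Character counts:
  'a': 2
  'b': 2
  'c': 1
  'd': 2
  'e': 2
Maximum frequency: 2

2


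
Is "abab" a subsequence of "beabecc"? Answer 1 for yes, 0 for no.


Check if "abab" is a subsequence of "beabecc"
Greedy scan:
  Position 0 ('b'): no match needed
  Position 1 ('e'): no match needed
  Position 2 ('a'): matches sub[0] = 'a'
  Position 3 ('b'): matches sub[1] = 'b'
  Position 4 ('e'): no match needed
  Position 5 ('c'): no match needed
  Position 6 ('c'): no match needed
Only matched 2/4 characters => not a subsequence

0


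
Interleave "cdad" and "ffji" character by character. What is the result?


Interleaving "cdad" and "ffji":
  Position 0: 'c' from first, 'f' from second => "cf"
  Position 1: 'd' from first, 'f' from second => "df"
  Position 2: 'a' from first, 'j' from second => "aj"
  Position 3: 'd' from first, 'i' from second => "di"
Result: cfdfajdi

cfdfajdi


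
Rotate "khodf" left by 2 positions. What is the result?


Input: "khodf", rotate left by 2
First 2 characters: "kh"
Remaining characters: "odf"
Concatenate remaining + first: "odf" + "kh" = "odfkh"

odfkh


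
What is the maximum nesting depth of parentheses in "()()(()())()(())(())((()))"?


Input: "()()(()())()(())(())((()))"
Tracking depth:
  Position 0 '(': depth becomes 1
  Position 1 ')': depth becomes 0
  Position 2 '(': depth becomes 1
  Position 3 ')': depth becomes 0
  Position 4 '(': depth becomes 1
  Position 5 '(': depth becomes 2
  Position 6 ')': depth becomes 1
  Position 7 '(': depth becomes 2
  Position 8 ')': depth becomes 1
  Position 9 ')': depth becomes 0
  Position 10 '(': depth becomes 1
  Position 11 ')': depth becomes 0
  Position 12 '(': depth becomes 1
  Position 13 '(': depth becomes 2
  Position 14 ')': depth becomes 1
  Position 15 ')': depth becomes 0
  Position 16 '(': depth becomes 1
  Position 17 '(': depth becomes 2
  Position 18 ')': depth becomes 1
  Position 19 ')': depth becomes 0
  Position 20 '(': depth becomes 1
  Position 21 '(': depth becomes 2
  Position 22 '(': depth becomes 3
  Position 23 ')': depth becomes 2
  Position 24 ')': depth becomes 1
  Position 25 ')': depth becomes 0
Maximum depth reached: 3

3


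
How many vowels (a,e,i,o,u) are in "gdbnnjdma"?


Input: gdbnnjdma
Checking each character:
  'g' at position 0: consonant
  'd' at position 1: consonant
  'b' at position 2: consonant
  'n' at position 3: consonant
  'n' at position 4: consonant
  'j' at position 5: consonant
  'd' at position 6: consonant
  'm' at position 7: consonant
  'a' at position 8: vowel (running total: 1)
Total vowels: 1

1


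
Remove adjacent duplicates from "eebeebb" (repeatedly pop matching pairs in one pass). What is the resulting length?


Input: eebeebb
Stack-based adjacent duplicate removal:
  Read 'e': push. Stack: e
  Read 'e': matches stack top 'e' => pop. Stack: (empty)
  Read 'b': push. Stack: b
  Read 'e': push. Stack: be
  Read 'e': matches stack top 'e' => pop. Stack: b
  Read 'b': matches stack top 'b' => pop. Stack: (empty)
  Read 'b': push. Stack: b
Final stack: "b" (length 1)

1


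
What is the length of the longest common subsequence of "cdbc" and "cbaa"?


LCS of "cdbc" and "cbaa"
DP table:
           c    b    a    a
      0    0    0    0    0
  c   0    1    1    1    1
  d   0    1    1    1    1
  b   0    1    2    2    2
  c   0    1    2    2    2
LCS length = dp[4][4] = 2

2


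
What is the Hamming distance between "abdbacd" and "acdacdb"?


Comparing "abdbacd" and "acdacdb" position by position:
  Position 0: 'a' vs 'a' => same
  Position 1: 'b' vs 'c' => differ
  Position 2: 'd' vs 'd' => same
  Position 3: 'b' vs 'a' => differ
  Position 4: 'a' vs 'c' => differ
  Position 5: 'c' vs 'd' => differ
  Position 6: 'd' vs 'b' => differ
Total differences (Hamming distance): 5

5


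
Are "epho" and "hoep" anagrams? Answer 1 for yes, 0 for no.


Strings: "epho", "hoep"
Sorted first:  ehop
Sorted second: ehop
Sorted forms match => anagrams

1


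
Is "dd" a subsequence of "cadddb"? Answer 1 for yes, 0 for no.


Check if "dd" is a subsequence of "cadddb"
Greedy scan:
  Position 0 ('c'): no match needed
  Position 1 ('a'): no match needed
  Position 2 ('d'): matches sub[0] = 'd'
  Position 3 ('d'): matches sub[1] = 'd'
  Position 4 ('d'): no match needed
  Position 5 ('b'): no match needed
All 2 characters matched => is a subsequence

1


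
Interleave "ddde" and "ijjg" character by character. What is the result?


Interleaving "ddde" and "ijjg":
  Position 0: 'd' from first, 'i' from second => "di"
  Position 1: 'd' from first, 'j' from second => "dj"
  Position 2: 'd' from first, 'j' from second => "dj"
  Position 3: 'e' from first, 'g' from second => "eg"
Result: didjdjeg

didjdjeg


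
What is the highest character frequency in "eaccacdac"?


Input: eaccacdac
Character counts:
  'a': 3
  'c': 4
  'd': 1
  'e': 1
Maximum frequency: 4

4


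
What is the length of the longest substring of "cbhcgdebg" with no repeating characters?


Input: "cbhcgdebg"
Sliding window (track last position of each char):
  Position 0 ('c'): window [0,0] length 1 -- new best
  Position 1 ('b'): window [0,1] length 2 -- new best
  Position 2 ('h'): window [0,2] length 3 -- new best
  Position 3 ('c'): repeat (last at 0), move window start to 1
  Position 3 ('c'): window [1,3] length 3
  Position 4 ('g'): window [1,4] length 4 -- new best
  Position 5 ('d'): window [1,5] length 5 -- new best
  Position 6 ('e'): window [1,6] length 6 -- new best
  Position 7 ('b'): repeat (last at 1), move window start to 2
  Position 7 ('b'): window [2,7] length 6
  Position 8 ('g'): repeat (last at 4), move window start to 5
  Position 8 ('g'): window [5,8] length 4
Longest substring with no repeats: "bhcgde" with length 6

6


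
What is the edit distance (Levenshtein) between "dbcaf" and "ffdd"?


Computing edit distance: "dbcaf" -> "ffdd"
DP table:
           f    f    d    d
      0    1    2    3    4
  d   1    1    2    2    3
  b   2    2    2    3    3
  c   3    3    3    3    4
  a   4    4    4    4    4
  f   5    4    4    5    5
Edit distance = dp[5][4] = 5

5


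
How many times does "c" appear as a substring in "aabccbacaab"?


Searching for "c" in "aabccbacaab"
Scanning each position:
  Position 0: "a" => no
  Position 1: "a" => no
  Position 2: "b" => no
  Position 3: "c" => MATCH
  Position 4: "c" => MATCH
  Position 5: "b" => no
  Position 6: "a" => no
  Position 7: "c" => MATCH
  Position 8: "a" => no
  Position 9: "a" => no
  Position 10: "b" => no
Total occurrences: 3

3


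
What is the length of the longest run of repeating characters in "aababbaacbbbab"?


Input: "aababbaacbbbab"
Scanning for longest run:
  Position 1 ('a'): continues run of 'a', length=2
  Position 2 ('b'): new char, reset run to 1
  Position 3 ('a'): new char, reset run to 1
  Position 4 ('b'): new char, reset run to 1
  Position 5 ('b'): continues run of 'b', length=2
  Position 6 ('a'): new char, reset run to 1
  Position 7 ('a'): continues run of 'a', length=2
  Position 8 ('c'): new char, reset run to 1
  Position 9 ('b'): new char, reset run to 1
  Position 10 ('b'): continues run of 'b', length=2
  Position 11 ('b'): continues run of 'b', length=3
  Position 12 ('a'): new char, reset run to 1
  Position 13 ('b'): new char, reset run to 1
Longest run: 'b' with length 3

3


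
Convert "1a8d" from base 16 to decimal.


Input: "1a8d" in base 16
Positional expansion:
  Digit '1' (value 1) x 16^3 = 4096
  Digit 'a' (value 10) x 16^2 = 2560
  Digit '8' (value 8) x 16^1 = 128
  Digit 'd' (value 13) x 16^0 = 13
Sum = 6797

6797


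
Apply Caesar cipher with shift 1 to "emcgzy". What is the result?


Caesar cipher: shift "emcgzy" by 1
  'e' (pos 4) + 1 = pos 5 = 'f'
  'm' (pos 12) + 1 = pos 13 = 'n'
  'c' (pos 2) + 1 = pos 3 = 'd'
  'g' (pos 6) + 1 = pos 7 = 'h'
  'z' (pos 25) + 1 = pos 0 = 'a'
  'y' (pos 24) + 1 = pos 25 = 'z'
Result: fndhaz

fndhaz


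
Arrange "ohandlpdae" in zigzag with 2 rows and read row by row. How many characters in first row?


Zigzag "ohandlpdae" into 2 rows:
Placing characters:
  'o' => row 0
  'h' => row 1
  'a' => row 0
  'n' => row 1
  'd' => row 0
  'l' => row 1
  'p' => row 0
  'd' => row 1
  'a' => row 0
  'e' => row 1
Rows:
  Row 0: "oadpa"
  Row 1: "hnlde"
First row length: 5

5


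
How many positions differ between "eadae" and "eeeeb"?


Comparing "eadae" and "eeeeb" position by position:
  Position 0: 'e' vs 'e' => same
  Position 1: 'a' vs 'e' => DIFFER
  Position 2: 'd' vs 'e' => DIFFER
  Position 3: 'a' vs 'e' => DIFFER
  Position 4: 'e' vs 'b' => DIFFER
Positions that differ: 4

4


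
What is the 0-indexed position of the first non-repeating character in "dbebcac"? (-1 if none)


Input: dbebcac
Character frequencies:
  'a': 1
  'b': 2
  'c': 2
  'd': 1
  'e': 1
Scanning left to right for freq == 1:
  Position 0 ('d'): unique! => answer = 0

0


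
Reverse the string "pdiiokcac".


Input: pdiiokcac
Reading characters right to left:
  Position 8: 'c'
  Position 7: 'a'
  Position 6: 'c'
  Position 5: 'k'
  Position 4: 'o'
  Position 3: 'i'
  Position 2: 'i'
  Position 1: 'd'
  Position 0: 'p'
Reversed: cackoiidp

cackoiidp


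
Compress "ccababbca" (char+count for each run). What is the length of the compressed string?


Input: ccababbca
Runs:
  'c' x 2 => "c2"
  'a' x 1 => "a1"
  'b' x 1 => "b1"
  'a' x 1 => "a1"
  'b' x 2 => "b2"
  'c' x 1 => "c1"
  'a' x 1 => "a1"
Compressed: "c2a1b1a1b2c1a1"
Compressed length: 14

14


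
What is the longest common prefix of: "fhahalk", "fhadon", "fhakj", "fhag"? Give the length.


Words: fhahalk, fhadon, fhakj, fhag
  Position 0: all 'f' => match
  Position 1: all 'h' => match
  Position 2: all 'a' => match
  Position 3: ('h', 'd', 'k', 'g') => mismatch, stop
LCP = "fha" (length 3)

3


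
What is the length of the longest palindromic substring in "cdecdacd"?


Input: "cdecdacd"
Checking substrings for palindromes:
  No multi-char palindromic substrings found
Longest palindromic substring: "c" with length 1

1


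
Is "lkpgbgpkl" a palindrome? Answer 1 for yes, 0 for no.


Input: lkpgbgpkl
Reversed: lkpgbgpkl
  Compare pos 0 ('l') with pos 8 ('l'): match
  Compare pos 1 ('k') with pos 7 ('k'): match
  Compare pos 2 ('p') with pos 6 ('p'): match
  Compare pos 3 ('g') with pos 5 ('g'): match
Result: palindrome

1


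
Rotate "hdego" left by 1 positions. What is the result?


Input: "hdego", rotate left by 1
First 1 characters: "h"
Remaining characters: "dego"
Concatenate remaining + first: "dego" + "h" = "degoh"

degoh


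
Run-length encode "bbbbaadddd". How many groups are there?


Input: bbbbaadddd
Scanning for consecutive runs:
  Group 1: 'b' x 4 (positions 0-3)
  Group 2: 'a' x 2 (positions 4-5)
  Group 3: 'd' x 4 (positions 6-9)
Total groups: 3

3


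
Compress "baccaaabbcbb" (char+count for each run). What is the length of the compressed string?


Input: baccaaabbcbb
Runs:
  'b' x 1 => "b1"
  'a' x 1 => "a1"
  'c' x 2 => "c2"
  'a' x 3 => "a3"
  'b' x 2 => "b2"
  'c' x 1 => "c1"
  'b' x 2 => "b2"
Compressed: "b1a1c2a3b2c1b2"
Compressed length: 14

14


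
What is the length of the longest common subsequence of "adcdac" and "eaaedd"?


LCS of "adcdac" and "eaaedd"
DP table:
           e    a    a    e    d    d
      0    0    0    0    0    0    0
  a   0    0    1    1    1    1    1
  d   0    0    1    1    1    2    2
  c   0    0    1    1    1    2    2
  d   0    0    1    1    1    2    3
  a   0    0    1    2    2    2    3
  c   0    0    1    2    2    2    3
LCS length = dp[6][6] = 3

3


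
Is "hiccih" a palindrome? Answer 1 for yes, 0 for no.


Input: hiccih
Reversed: hiccih
  Compare pos 0 ('h') with pos 5 ('h'): match
  Compare pos 1 ('i') with pos 4 ('i'): match
  Compare pos 2 ('c') with pos 3 ('c'): match
Result: palindrome

1


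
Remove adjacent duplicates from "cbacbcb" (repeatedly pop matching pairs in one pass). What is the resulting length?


Input: cbacbcb
Stack-based adjacent duplicate removal:
  Read 'c': push. Stack: c
  Read 'b': push. Stack: cb
  Read 'a': push. Stack: cba
  Read 'c': push. Stack: cbac
  Read 'b': push. Stack: cbacb
  Read 'c': push. Stack: cbacbc
  Read 'b': push. Stack: cbacbcb
Final stack: "cbacbcb" (length 7)

7


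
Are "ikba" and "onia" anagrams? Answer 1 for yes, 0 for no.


Strings: "ikba", "onia"
Sorted first:  abik
Sorted second: aino
Differ at position 1: 'b' vs 'i' => not anagrams

0


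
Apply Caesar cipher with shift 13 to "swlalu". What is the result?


Caesar cipher: shift "swlalu" by 13
  's' (pos 18) + 13 = pos 5 = 'f'
  'w' (pos 22) + 13 = pos 9 = 'j'
  'l' (pos 11) + 13 = pos 24 = 'y'
  'a' (pos 0) + 13 = pos 13 = 'n'
  'l' (pos 11) + 13 = pos 24 = 'y'
  'u' (pos 20) + 13 = pos 7 = 'h'
Result: fjynyh

fjynyh


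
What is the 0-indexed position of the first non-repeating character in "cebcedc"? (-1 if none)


Input: cebcedc
Character frequencies:
  'b': 1
  'c': 3
  'd': 1
  'e': 2
Scanning left to right for freq == 1:
  Position 0 ('c'): freq=3, skip
  Position 1 ('e'): freq=2, skip
  Position 2 ('b'): unique! => answer = 2

2


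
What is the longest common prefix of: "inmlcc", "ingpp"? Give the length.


Words: inmlcc, ingpp
  Position 0: all 'i' => match
  Position 1: all 'n' => match
  Position 2: ('m', 'g') => mismatch, stop
LCP = "in" (length 2)

2


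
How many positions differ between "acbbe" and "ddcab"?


Comparing "acbbe" and "ddcab" position by position:
  Position 0: 'a' vs 'd' => DIFFER
  Position 1: 'c' vs 'd' => DIFFER
  Position 2: 'b' vs 'c' => DIFFER
  Position 3: 'b' vs 'a' => DIFFER
  Position 4: 'e' vs 'b' => DIFFER
Positions that differ: 5

5


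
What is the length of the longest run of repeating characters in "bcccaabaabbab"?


Input: "bcccaabaabbab"
Scanning for longest run:
  Position 1 ('c'): new char, reset run to 1
  Position 2 ('c'): continues run of 'c', length=2
  Position 3 ('c'): continues run of 'c', length=3
  Position 4 ('a'): new char, reset run to 1
  Position 5 ('a'): continues run of 'a', length=2
  Position 6 ('b'): new char, reset run to 1
  Position 7 ('a'): new char, reset run to 1
  Position 8 ('a'): continues run of 'a', length=2
  Position 9 ('b'): new char, reset run to 1
  Position 10 ('b'): continues run of 'b', length=2
  Position 11 ('a'): new char, reset run to 1
  Position 12 ('b'): new char, reset run to 1
Longest run: 'c' with length 3

3


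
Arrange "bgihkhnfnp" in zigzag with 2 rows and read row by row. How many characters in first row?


Zigzag "bgihkhnfnp" into 2 rows:
Placing characters:
  'b' => row 0
  'g' => row 1
  'i' => row 0
  'h' => row 1
  'k' => row 0
  'h' => row 1
  'n' => row 0
  'f' => row 1
  'n' => row 0
  'p' => row 1
Rows:
  Row 0: "biknn"
  Row 1: "ghhfp"
First row length: 5

5


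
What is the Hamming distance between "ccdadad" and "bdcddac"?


Comparing "ccdadad" and "bdcddac" position by position:
  Position 0: 'c' vs 'b' => differ
  Position 1: 'c' vs 'd' => differ
  Position 2: 'd' vs 'c' => differ
  Position 3: 'a' vs 'd' => differ
  Position 4: 'd' vs 'd' => same
  Position 5: 'a' vs 'a' => same
  Position 6: 'd' vs 'c' => differ
Total differences (Hamming distance): 5

5


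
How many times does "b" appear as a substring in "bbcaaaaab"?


Searching for "b" in "bbcaaaaab"
Scanning each position:
  Position 0: "b" => MATCH
  Position 1: "b" => MATCH
  Position 2: "c" => no
  Position 3: "a" => no
  Position 4: "a" => no
  Position 5: "a" => no
  Position 6: "a" => no
  Position 7: "a" => no
  Position 8: "b" => MATCH
Total occurrences: 3

3


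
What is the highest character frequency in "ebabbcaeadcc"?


Input: ebabbcaeadcc
Character counts:
  'a': 3
  'b': 3
  'c': 3
  'd': 1
  'e': 2
Maximum frequency: 3

3


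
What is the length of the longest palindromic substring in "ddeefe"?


Input: "ddeefe"
Checking substrings for palindromes:
  [3:6] "efe" (len 3) => palindrome
  [0:2] "dd" (len 2) => palindrome
  [2:4] "ee" (len 2) => palindrome
Longest palindromic substring: "efe" with length 3

3


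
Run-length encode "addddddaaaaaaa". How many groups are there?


Input: addddddaaaaaaa
Scanning for consecutive runs:
  Group 1: 'a' x 1 (positions 0-0)
  Group 2: 'd' x 6 (positions 1-6)
  Group 3: 'a' x 7 (positions 7-13)
Total groups: 3

3


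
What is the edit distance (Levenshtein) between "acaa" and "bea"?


Computing edit distance: "acaa" -> "bea"
DP table:
           b    e    a
      0    1    2    3
  a   1    1    2    2
  c   2    2    2    3
  a   3    3    3    2
  a   4    4    4    3
Edit distance = dp[4][3] = 3

3


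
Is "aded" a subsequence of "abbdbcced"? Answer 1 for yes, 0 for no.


Check if "aded" is a subsequence of "abbdbcced"
Greedy scan:
  Position 0 ('a'): matches sub[0] = 'a'
  Position 1 ('b'): no match needed
  Position 2 ('b'): no match needed
  Position 3 ('d'): matches sub[1] = 'd'
  Position 4 ('b'): no match needed
  Position 5 ('c'): no match needed
  Position 6 ('c'): no match needed
  Position 7 ('e'): matches sub[2] = 'e'
  Position 8 ('d'): matches sub[3] = 'd'
All 4 characters matched => is a subsequence

1


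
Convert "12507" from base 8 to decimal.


Input: "12507" in base 8
Positional expansion:
  Digit '1' (value 1) x 8^4 = 4096
  Digit '2' (value 2) x 8^3 = 1024
  Digit '5' (value 5) x 8^2 = 320
  Digit '0' (value 0) x 8^1 = 0
  Digit '7' (value 7) x 8^0 = 7
Sum = 5447

5447


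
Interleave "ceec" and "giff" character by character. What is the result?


Interleaving "ceec" and "giff":
  Position 0: 'c' from first, 'g' from second => "cg"
  Position 1: 'e' from first, 'i' from second => "ei"
  Position 2: 'e' from first, 'f' from second => "ef"
  Position 3: 'c' from first, 'f' from second => "cf"
Result: cgeiefcf

cgeiefcf


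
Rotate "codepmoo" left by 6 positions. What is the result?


Input: "codepmoo", rotate left by 6
First 6 characters: "codepm"
Remaining characters: "oo"
Concatenate remaining + first: "oo" + "codepm" = "oocodepm"

oocodepm


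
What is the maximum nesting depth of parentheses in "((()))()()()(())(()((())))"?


Input: "((()))()()()(())(()((())))"
Tracking depth:
  Position 0 '(': depth becomes 1
  Position 1 '(': depth becomes 2
  Position 2 '(': depth becomes 3
  Position 3 ')': depth becomes 2
  Position 4 ')': depth becomes 1
  Position 5 ')': depth becomes 0
  Position 6 '(': depth becomes 1
  Position 7 ')': depth becomes 0
  Position 8 '(': depth becomes 1
  Position 9 ')': depth becomes 0
  Position 10 '(': depth becomes 1
  Position 11 ')': depth becomes 0
  Position 12 '(': depth becomes 1
  Position 13 '(': depth becomes 2
  Position 14 ')': depth becomes 1
  Position 15 ')': depth becomes 0
  Position 16 '(': depth becomes 1
  Position 17 '(': depth becomes 2
  Position 18 ')': depth becomes 1
  Position 19 '(': depth becomes 2
  Position 20 '(': depth becomes 3
  Position 21 '(': depth becomes 4
  Position 22 ')': depth becomes 3
  Position 23 ')': depth becomes 2
  Position 24 ')': depth becomes 1
  Position 25 ')': depth becomes 0
Maximum depth reached: 4

4


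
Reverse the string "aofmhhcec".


Input: aofmhhcec
Reading characters right to left:
  Position 8: 'c'
  Position 7: 'e'
  Position 6: 'c'
  Position 5: 'h'
  Position 4: 'h'
  Position 3: 'm'
  Position 2: 'f'
  Position 1: 'o'
  Position 0: 'a'
Reversed: cechhmfoa

cechhmfoa


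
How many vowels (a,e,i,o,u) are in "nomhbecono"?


Input: nomhbecono
Checking each character:
  'n' at position 0: consonant
  'o' at position 1: vowel (running total: 1)
  'm' at position 2: consonant
  'h' at position 3: consonant
  'b' at position 4: consonant
  'e' at position 5: vowel (running total: 2)
  'c' at position 6: consonant
  'o' at position 7: vowel (running total: 3)
  'n' at position 8: consonant
  'o' at position 9: vowel (running total: 4)
Total vowels: 4

4


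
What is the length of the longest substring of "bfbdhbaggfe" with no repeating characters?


Input: "bfbdhbaggfe"
Sliding window (track last position of each char):
  Position 0 ('b'): window [0,0] length 1 -- new best
  Position 1 ('f'): window [0,1] length 2 -- new best
  Position 2 ('b'): repeat (last at 0), move window start to 1
  Position 2 ('b'): window [1,2] length 2
  Position 3 ('d'): window [1,3] length 3 -- new best
  Position 4 ('h'): window [1,4] length 4 -- new best
  Position 5 ('b'): repeat (last at 2), move window start to 3
  Position 5 ('b'): window [3,5] length 3
  Position 6 ('a'): window [3,6] length 4
  Position 7 ('g'): window [3,7] length 5 -- new best
  Position 8 ('g'): repeat (last at 7), move window start to 8
  Position 8 ('g'): window [8,8] length 1
  Position 9 ('f'): window [8,9] length 2
  Position 10 ('e'): window [8,10] length 3
Longest substring with no repeats: "dhbag" with length 5

5


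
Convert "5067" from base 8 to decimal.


Input: "5067" in base 8
Positional expansion:
  Digit '5' (value 5) x 8^3 = 2560
  Digit '0' (value 0) x 8^2 = 0
  Digit '6' (value 6) x 8^1 = 48
  Digit '7' (value 7) x 8^0 = 7
Sum = 2615

2615


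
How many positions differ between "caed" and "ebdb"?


Comparing "caed" and "ebdb" position by position:
  Position 0: 'c' vs 'e' => DIFFER
  Position 1: 'a' vs 'b' => DIFFER
  Position 2: 'e' vs 'd' => DIFFER
  Position 3: 'd' vs 'b' => DIFFER
Positions that differ: 4

4


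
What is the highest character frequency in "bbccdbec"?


Input: bbccdbec
Character counts:
  'b': 3
  'c': 3
  'd': 1
  'e': 1
Maximum frequency: 3

3


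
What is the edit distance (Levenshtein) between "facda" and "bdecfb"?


Computing edit distance: "facda" -> "bdecfb"
DP table:
           b    d    e    c    f    b
      0    1    2    3    4    5    6
  f   1    1    2    3    4    4    5
  a   2    2    2    3    4    5    5
  c   3    3    3    3    3    4    5
  d   4    4    3    4    4    4    5
  a   5    5    4    4    5    5    5
Edit distance = dp[5][6] = 5

5


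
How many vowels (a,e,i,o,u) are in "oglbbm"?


Input: oglbbm
Checking each character:
  'o' at position 0: vowel (running total: 1)
  'g' at position 1: consonant
  'l' at position 2: consonant
  'b' at position 3: consonant
  'b' at position 4: consonant
  'm' at position 5: consonant
Total vowels: 1

1


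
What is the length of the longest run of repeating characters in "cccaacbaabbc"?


Input: "cccaacbaabbc"
Scanning for longest run:
  Position 1 ('c'): continues run of 'c', length=2
  Position 2 ('c'): continues run of 'c', length=3
  Position 3 ('a'): new char, reset run to 1
  Position 4 ('a'): continues run of 'a', length=2
  Position 5 ('c'): new char, reset run to 1
  Position 6 ('b'): new char, reset run to 1
  Position 7 ('a'): new char, reset run to 1
  Position 8 ('a'): continues run of 'a', length=2
  Position 9 ('b'): new char, reset run to 1
  Position 10 ('b'): continues run of 'b', length=2
  Position 11 ('c'): new char, reset run to 1
Longest run: 'c' with length 3

3


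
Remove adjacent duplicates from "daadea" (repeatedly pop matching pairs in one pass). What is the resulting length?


Input: daadea
Stack-based adjacent duplicate removal:
  Read 'd': push. Stack: d
  Read 'a': push. Stack: da
  Read 'a': matches stack top 'a' => pop. Stack: d
  Read 'd': matches stack top 'd' => pop. Stack: (empty)
  Read 'e': push. Stack: e
  Read 'a': push. Stack: ea
Final stack: "ea" (length 2)

2


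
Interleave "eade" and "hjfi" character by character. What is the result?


Interleaving "eade" and "hjfi":
  Position 0: 'e' from first, 'h' from second => "eh"
  Position 1: 'a' from first, 'j' from second => "aj"
  Position 2: 'd' from first, 'f' from second => "df"
  Position 3: 'e' from first, 'i' from second => "ei"
Result: ehajdfei

ehajdfei


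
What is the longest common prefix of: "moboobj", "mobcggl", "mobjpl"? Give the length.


Words: moboobj, mobcggl, mobjpl
  Position 0: all 'm' => match
  Position 1: all 'o' => match
  Position 2: all 'b' => match
  Position 3: ('o', 'c', 'j') => mismatch, stop
LCP = "mob" (length 3)

3


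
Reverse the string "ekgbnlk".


Input: ekgbnlk
Reading characters right to left:
  Position 6: 'k'
  Position 5: 'l'
  Position 4: 'n'
  Position 3: 'b'
  Position 2: 'g'
  Position 1: 'k'
  Position 0: 'e'
Reversed: klnbgke

klnbgke


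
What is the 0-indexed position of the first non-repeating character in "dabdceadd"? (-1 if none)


Input: dabdceadd
Character frequencies:
  'a': 2
  'b': 1
  'c': 1
  'd': 4
  'e': 1
Scanning left to right for freq == 1:
  Position 0 ('d'): freq=4, skip
  Position 1 ('a'): freq=2, skip
  Position 2 ('b'): unique! => answer = 2

2


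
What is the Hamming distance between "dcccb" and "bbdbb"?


Comparing "dcccb" and "bbdbb" position by position:
  Position 0: 'd' vs 'b' => differ
  Position 1: 'c' vs 'b' => differ
  Position 2: 'c' vs 'd' => differ
  Position 3: 'c' vs 'b' => differ
  Position 4: 'b' vs 'b' => same
Total differences (Hamming distance): 4

4


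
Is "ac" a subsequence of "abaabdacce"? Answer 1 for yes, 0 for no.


Check if "ac" is a subsequence of "abaabdacce"
Greedy scan:
  Position 0 ('a'): matches sub[0] = 'a'
  Position 1 ('b'): no match needed
  Position 2 ('a'): no match needed
  Position 3 ('a'): no match needed
  Position 4 ('b'): no match needed
  Position 5 ('d'): no match needed
  Position 6 ('a'): no match needed
  Position 7 ('c'): matches sub[1] = 'c'
  Position 8 ('c'): no match needed
  Position 9 ('e'): no match needed
All 2 characters matched => is a subsequence

1


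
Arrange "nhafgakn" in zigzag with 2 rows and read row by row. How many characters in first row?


Zigzag "nhafgakn" into 2 rows:
Placing characters:
  'n' => row 0
  'h' => row 1
  'a' => row 0
  'f' => row 1
  'g' => row 0
  'a' => row 1
  'k' => row 0
  'n' => row 1
Rows:
  Row 0: "nagk"
  Row 1: "hfan"
First row length: 4

4


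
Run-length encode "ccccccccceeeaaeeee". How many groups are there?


Input: ccccccccceeeaaeeee
Scanning for consecutive runs:
  Group 1: 'c' x 9 (positions 0-8)
  Group 2: 'e' x 3 (positions 9-11)
  Group 3: 'a' x 2 (positions 12-13)
  Group 4: 'e' x 4 (positions 14-17)
Total groups: 4

4


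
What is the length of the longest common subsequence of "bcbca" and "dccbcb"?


LCS of "bcbca" and "dccbcb"
DP table:
           d    c    c    b    c    b
      0    0    0    0    0    0    0
  b   0    0    0    0    1    1    1
  c   0    0    1    1    1    2    2
  b   0    0    1    1    2    2    3
  c   0    0    1    2    2    3    3
  a   0    0    1    2    2    3    3
LCS length = dp[5][6] = 3

3


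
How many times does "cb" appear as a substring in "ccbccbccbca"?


Searching for "cb" in "ccbccbccbca"
Scanning each position:
  Position 0: "cc" => no
  Position 1: "cb" => MATCH
  Position 2: "bc" => no
  Position 3: "cc" => no
  Position 4: "cb" => MATCH
  Position 5: "bc" => no
  Position 6: "cc" => no
  Position 7: "cb" => MATCH
  Position 8: "bc" => no
  Position 9: "ca" => no
Total occurrences: 3

3


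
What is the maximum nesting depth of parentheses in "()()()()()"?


Input: "()()()()()"
Tracking depth:
  Position 0 '(': depth becomes 1
  Position 1 ')': depth becomes 0
  Position 2 '(': depth becomes 1
  Position 3 ')': depth becomes 0
  Position 4 '(': depth becomes 1
  Position 5 ')': depth becomes 0
  Position 6 '(': depth becomes 1
  Position 7 ')': depth becomes 0
  Position 8 '(': depth becomes 1
  Position 9 ')': depth becomes 0
Maximum depth reached: 1

1


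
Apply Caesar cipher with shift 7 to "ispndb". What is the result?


Caesar cipher: shift "ispndb" by 7
  'i' (pos 8) + 7 = pos 15 = 'p'
  's' (pos 18) + 7 = pos 25 = 'z'
  'p' (pos 15) + 7 = pos 22 = 'w'
  'n' (pos 13) + 7 = pos 20 = 'u'
  'd' (pos 3) + 7 = pos 10 = 'k'
  'b' (pos 1) + 7 = pos 8 = 'i'
Result: pzwuki

pzwuki


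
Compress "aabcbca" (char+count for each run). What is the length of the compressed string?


Input: aabcbca
Runs:
  'a' x 2 => "a2"
  'b' x 1 => "b1"
  'c' x 1 => "c1"
  'b' x 1 => "b1"
  'c' x 1 => "c1"
  'a' x 1 => "a1"
Compressed: "a2b1c1b1c1a1"
Compressed length: 12

12


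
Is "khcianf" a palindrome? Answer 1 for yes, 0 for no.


Input: khcianf
Reversed: fnaichk
  Compare pos 0 ('k') with pos 6 ('f'): MISMATCH
  Compare pos 1 ('h') with pos 5 ('n'): MISMATCH
  Compare pos 2 ('c') with pos 4 ('a'): MISMATCH
Result: not a palindrome

0


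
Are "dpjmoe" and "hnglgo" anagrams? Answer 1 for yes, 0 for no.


Strings: "dpjmoe", "hnglgo"
Sorted first:  dejmop
Sorted second: gghlno
Differ at position 0: 'd' vs 'g' => not anagrams

0


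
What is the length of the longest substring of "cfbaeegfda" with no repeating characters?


Input: "cfbaeegfda"
Sliding window (track last position of each char):
  Position 0 ('c'): window [0,0] length 1 -- new best
  Position 1 ('f'): window [0,1] length 2 -- new best
  Position 2 ('b'): window [0,2] length 3 -- new best
  Position 3 ('a'): window [0,3] length 4 -- new best
  Position 4 ('e'): window [0,4] length 5 -- new best
  Position 5 ('e'): repeat (last at 4), move window start to 5
  Position 5 ('e'): window [5,5] length 1
  Position 6 ('g'): window [5,6] length 2
  Position 7 ('f'): window [5,7] length 3
  Position 8 ('d'): window [5,8] length 4
  Position 9 ('a'): window [5,9] length 5
Longest substring with no repeats: "cfbae" with length 5

5


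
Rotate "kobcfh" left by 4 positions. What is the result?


Input: "kobcfh", rotate left by 4
First 4 characters: "kobc"
Remaining characters: "fh"
Concatenate remaining + first: "fh" + "kobc" = "fhkobc"

fhkobc


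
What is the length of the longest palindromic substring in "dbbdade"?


Input: "dbbdade"
Checking substrings for palindromes:
  [0:4] "dbbd" (len 4) => palindrome
  [3:6] "dad" (len 3) => palindrome
  [1:3] "bb" (len 2) => palindrome
Longest palindromic substring: "dbbd" with length 4

4


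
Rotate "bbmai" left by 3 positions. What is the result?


Input: "bbmai", rotate left by 3
First 3 characters: "bbm"
Remaining characters: "ai"
Concatenate remaining + first: "ai" + "bbm" = "aibbm"

aibbm


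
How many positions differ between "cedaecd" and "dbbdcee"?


Comparing "cedaecd" and "dbbdcee" position by position:
  Position 0: 'c' vs 'd' => DIFFER
  Position 1: 'e' vs 'b' => DIFFER
  Position 2: 'd' vs 'b' => DIFFER
  Position 3: 'a' vs 'd' => DIFFER
  Position 4: 'e' vs 'c' => DIFFER
  Position 5: 'c' vs 'e' => DIFFER
  Position 6: 'd' vs 'e' => DIFFER
Positions that differ: 7

7


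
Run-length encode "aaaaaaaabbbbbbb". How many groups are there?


Input: aaaaaaaabbbbbbb
Scanning for consecutive runs:
  Group 1: 'a' x 8 (positions 0-7)
  Group 2: 'b' x 7 (positions 8-14)
Total groups: 2

2


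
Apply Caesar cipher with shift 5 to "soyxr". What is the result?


Caesar cipher: shift "soyxr" by 5
  's' (pos 18) + 5 = pos 23 = 'x'
  'o' (pos 14) + 5 = pos 19 = 't'
  'y' (pos 24) + 5 = pos 3 = 'd'
  'x' (pos 23) + 5 = pos 2 = 'c'
  'r' (pos 17) + 5 = pos 22 = 'w'
Result: xtdcw

xtdcw


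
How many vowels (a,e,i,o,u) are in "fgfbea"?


Input: fgfbea
Checking each character:
  'f' at position 0: consonant
  'g' at position 1: consonant
  'f' at position 2: consonant
  'b' at position 3: consonant
  'e' at position 4: vowel (running total: 1)
  'a' at position 5: vowel (running total: 2)
Total vowels: 2

2


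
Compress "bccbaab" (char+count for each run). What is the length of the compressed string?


Input: bccbaab
Runs:
  'b' x 1 => "b1"
  'c' x 2 => "c2"
  'b' x 1 => "b1"
  'a' x 2 => "a2"
  'b' x 1 => "b1"
Compressed: "b1c2b1a2b1"
Compressed length: 10

10


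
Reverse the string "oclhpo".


Input: oclhpo
Reading characters right to left:
  Position 5: 'o'
  Position 4: 'p'
  Position 3: 'h'
  Position 2: 'l'
  Position 1: 'c'
  Position 0: 'o'
Reversed: ophlco

ophlco


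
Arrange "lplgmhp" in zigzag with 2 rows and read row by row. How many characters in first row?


Zigzag "lplgmhp" into 2 rows:
Placing characters:
  'l' => row 0
  'p' => row 1
  'l' => row 0
  'g' => row 1
  'm' => row 0
  'h' => row 1
  'p' => row 0
Rows:
  Row 0: "llmp"
  Row 1: "pgh"
First row length: 4

4


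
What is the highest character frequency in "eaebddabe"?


Input: eaebddabe
Character counts:
  'a': 2
  'b': 2
  'd': 2
  'e': 3
Maximum frequency: 3

3


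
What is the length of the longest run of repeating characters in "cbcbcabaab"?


Input: "cbcbcabaab"
Scanning for longest run:
  Position 1 ('b'): new char, reset run to 1
  Position 2 ('c'): new char, reset run to 1
  Position 3 ('b'): new char, reset run to 1
  Position 4 ('c'): new char, reset run to 1
  Position 5 ('a'): new char, reset run to 1
  Position 6 ('b'): new char, reset run to 1
  Position 7 ('a'): new char, reset run to 1
  Position 8 ('a'): continues run of 'a', length=2
  Position 9 ('b'): new char, reset run to 1
Longest run: 'a' with length 2

2


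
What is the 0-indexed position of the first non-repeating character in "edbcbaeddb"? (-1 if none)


Input: edbcbaeddb
Character frequencies:
  'a': 1
  'b': 3
  'c': 1
  'd': 3
  'e': 2
Scanning left to right for freq == 1:
  Position 0 ('e'): freq=2, skip
  Position 1 ('d'): freq=3, skip
  Position 2 ('b'): freq=3, skip
  Position 3 ('c'): unique! => answer = 3

3


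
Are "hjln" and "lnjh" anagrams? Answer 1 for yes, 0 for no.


Strings: "hjln", "lnjh"
Sorted first:  hjln
Sorted second: hjln
Sorted forms match => anagrams

1


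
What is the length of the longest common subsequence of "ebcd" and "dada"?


LCS of "ebcd" and "dada"
DP table:
           d    a    d    a
      0    0    0    0    0
  e   0    0    0    0    0
  b   0    0    0    0    0
  c   0    0    0    0    0
  d   0    1    1    1    1
LCS length = dp[4][4] = 1

1


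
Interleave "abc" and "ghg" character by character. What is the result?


Interleaving "abc" and "ghg":
  Position 0: 'a' from first, 'g' from second => "ag"
  Position 1: 'b' from first, 'h' from second => "bh"
  Position 2: 'c' from first, 'g' from second => "cg"
Result: agbhcg

agbhcg


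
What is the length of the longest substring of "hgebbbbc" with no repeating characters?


Input: "hgebbbbc"
Sliding window (track last position of each char):
  Position 0 ('h'): window [0,0] length 1 -- new best
  Position 1 ('g'): window [0,1] length 2 -- new best
  Position 2 ('e'): window [0,2] length 3 -- new best
  Position 3 ('b'): window [0,3] length 4 -- new best
  Position 4 ('b'): repeat (last at 3), move window start to 4
  Position 4 ('b'): window [4,4] length 1
  Position 5 ('b'): repeat (last at 4), move window start to 5
  Position 5 ('b'): window [5,5] length 1
  Position 6 ('b'): repeat (last at 5), move window start to 6
  Position 6 ('b'): window [6,6] length 1
  Position 7 ('c'): window [6,7] length 2
Longest substring with no repeats: "hgeb" with length 4

4


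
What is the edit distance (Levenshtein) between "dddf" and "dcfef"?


Computing edit distance: "dddf" -> "dcfef"
DP table:
           d    c    f    e    f
      0    1    2    3    4    5
  d   1    0    1    2    3    4
  d   2    1    1    2    3    4
  d   3    2    2    2    3    4
  f   4    3    3    2    3    3
Edit distance = dp[4][5] = 3

3


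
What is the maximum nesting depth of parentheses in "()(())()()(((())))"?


Input: "()(())()()(((())))"
Tracking depth:
  Position 0 '(': depth becomes 1
  Position 1 ')': depth becomes 0
  Position 2 '(': depth becomes 1
  Position 3 '(': depth becomes 2
  Position 4 ')': depth becomes 1
  Position 5 ')': depth becomes 0
  Position 6 '(': depth becomes 1
  Position 7 ')': depth becomes 0
  Position 8 '(': depth becomes 1
  Position 9 ')': depth becomes 0
  Position 10 '(': depth becomes 1
  Position 11 '(': depth becomes 2
  Position 12 '(': depth becomes 3
  Position 13 '(': depth becomes 4
  Position 14 ')': depth becomes 3
  Position 15 ')': depth becomes 2
  Position 16 ')': depth becomes 1
  Position 17 ')': depth becomes 0
Maximum depth reached: 4

4
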